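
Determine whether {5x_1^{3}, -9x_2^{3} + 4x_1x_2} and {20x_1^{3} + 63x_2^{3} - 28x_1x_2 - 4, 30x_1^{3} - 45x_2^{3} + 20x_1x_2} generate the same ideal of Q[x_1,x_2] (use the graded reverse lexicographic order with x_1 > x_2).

Two ideals are equal iff their reduced Gröbner bases coincide (the reduced basis is unique for a fixed ordering).
Buchberger on the first generating set:
f_1 = 5x_1^{3}, LT = x_1^{3}.
f_2 = -9x_2^{3} + 4x_1x_2, LT = x_2^{3}.

The S-polynomials (S(f_1,f_2)) all reduce to 0 modulo the current basis, so we have a Gröbner basis.
Inter-reduce: drop elements whose leading term is divisible by another's, tail-reduce, and make monic.
Reduced Gröbner basis: {x_1^{3}, x_2^{3} - \tfrac{4}{9}x_1x_2}.

Buchberger on the second generating set:
h_1 = 20x_1^{3} + 63x_2^{3} - 28x_1x_2 - 4, LT = x_1^{3}.
h_2 = 30x_1^{3} - 45x_2^{3} + 20x_1x_2, LT = x_1^{3}.

S(h_1,h_2): lcm = x_1^{3}. S = \tfrac{93}{20}x_2^{3} - \tfrac{31}{15}x_1x_2 - \tfrac{1}{5}.
  reduce S modulo (h_1, h_2):
  remainder \tfrac{93}{20}x_2^{3} - \tfrac{31}{15}x_1x_2 - \tfrac{1}{5} ≠ 0; add k_3 = \tfrac{93}{20}x_2^{3} - \tfrac{31}{15}x_1x_2 - \tfrac{1}{5} to the basis.

The other S-polynomials (S(h_1,k_3), S(h_2,k_3)) all reduce to 0 modulo the current basis, so we have a Gröbner basis.
Inter-reduce: drop elements whose leading term is divisible by another's, tail-reduce, and make monic.
Reduced Gröbner basis: {x_1^{3} - \tfrac{2}{31}, x_2^{3} - \tfrac{4}{9}x_1x_2 - \tfrac{4}{93}}.

The bases are distinct; the ideals are different.

No, the ideals differ.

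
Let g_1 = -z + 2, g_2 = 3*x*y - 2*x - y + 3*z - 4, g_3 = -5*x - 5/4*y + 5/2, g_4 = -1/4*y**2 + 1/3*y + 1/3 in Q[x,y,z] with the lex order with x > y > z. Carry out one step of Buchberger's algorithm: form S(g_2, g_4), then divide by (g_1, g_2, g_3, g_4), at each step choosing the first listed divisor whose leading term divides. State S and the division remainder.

S(g_2, g_4) = 2/3*x*y + 4/3*x - 1/3*y**2 + y*z - 4/3*y; remainder on division = 0.

lcm(LM(g_2), LM(g_4)) = x*y**2.
S = (lcm/LT(g_2))·g_2 − (lcm/LT(g_4))·g_4 = 2/3*x*y + 4/3*x - 1/3*y**2 + y*z - 4/3*y.
Reduce S modulo (g_1, g_2, g_3, g_4) in that order:
  leading term x*y: subtract (2/9)·g_2 from 2/3*x*y + 4/3*x - 1/3*y**2 + y*z - 4/3*y → 16/9*x - 1/3*y**2 + y*z - 10/9*y - 2/3*z + 8/9
  leading term x: subtract (-16/45)·g_3 from 16/9*x - 1/3*y**2 + y*z - 10/9*y - 2/3*z + 8/9 → -1/3*y**2 + y*z - 14/9*y - 2/3*z + 16/9
  leading term y**2: subtract (4/3)·g_4 from -1/3*y**2 + y*z - 14/9*y - 2/3*z + 16/9 → y*z - 2*y - 2/3*z + 4/3
  leading term y*z: subtract (-y)·g_1 from y*z - 2*y - 2/3*z + 4/3 → -2/3*z + 4/3
  leading term z: subtract (2/3)·g_1 from -2/3*z + 4/3 → 0
The remainder is 0, so this S-polynomial contributes no new basis element.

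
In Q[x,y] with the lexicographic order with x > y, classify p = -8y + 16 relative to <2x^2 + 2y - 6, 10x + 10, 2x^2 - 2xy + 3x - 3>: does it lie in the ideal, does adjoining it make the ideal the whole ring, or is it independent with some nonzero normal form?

-8y + 16 lies in I (it reduces to 0).

First compute the reduced Gröbner basis of I by Buchberger's algorithm.
f_1 = 2x^2 + 2y - 6, LT = x^2.
f_2 = 10x + 10, LT = x.
f_3 = 2x^2 - 2xy + 3x - 3, LT = x^2.

S(f_1,f_2): lcm = x^2. S = -x + y - 3.
  leading term x: subtract (-1/10)·f_2 from -x + y - 3 → y - 2
  leading term y: no divisor's leading term divides it; move y to the remainder.
  leading term 1: no divisor's leading term divides it; move -2 to the remainder.
  remainder y - 2 ≠ 0; add h_4 = y - 2 to the basis.

S(f_1,f_3): lcm = x^2. S = xy - 3/2x + y - 3/2.
  leading term xy: subtract (1/10y)·f_2 from xy - 3/2x + y - 3/2 → -3/2x - 3/2
  leading term x: subtract (-3/20)·f_2 from -3/2x - 3/2 → 0
  remainder 0.

S(f_2,f_3): lcm = x^2. S = xy - 1/2x + 3/2.
  leading term xy: subtract (1/10y)·f_2 from xy - 1/2x + 3/2 → -1/2x - y + 3/2
  leading term x: subtract (-1/20)·f_2 from -1/2x - y + 3/2 → -y + 2
  leading term y: subtract (-1)·h_4 from -y + 2 → 0
  remainder 0.

S(f_1,h_4): leading monomials are coprime, so the S-polynomial reduces to 0 (Buchberger's first criterion).
S(f_2,h_4): leading monomials are coprime, so the S-polynomial reduces to 0 (Buchberger's first criterion).
S(f_3,h_4): leading monomials are coprime, so the S-polynomial reduces to 0 (Buchberger's first criterion).
Every S-polynomial of the final basis reduces to 0, so we have a Gröbner basis.
Inter-reduce: drop elements whose leading term is divisible by another's, tail-reduce, and make monic.
Reduced Gröbner basis: {x + 1, y - 2}.
Label its elements g_1 = x + 1, g_2 = y - 2.

Reduce p = -8y + 16 modulo G:
  leading term y: subtract (-8)·g_2 from -8y + 16 → 0
  normal form = 0.
Since the normal form is 0, p ∈ I.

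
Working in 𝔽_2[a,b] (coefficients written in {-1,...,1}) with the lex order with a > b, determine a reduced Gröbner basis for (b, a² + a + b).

f_1 = b, LT = b.
f_2 = a² + a + b, LT = a².

The S-polynomials (S(f_1,f_2)) all reduce to 0 modulo the current basis, so we have a Gröbner basis.

G = {a² + a, b}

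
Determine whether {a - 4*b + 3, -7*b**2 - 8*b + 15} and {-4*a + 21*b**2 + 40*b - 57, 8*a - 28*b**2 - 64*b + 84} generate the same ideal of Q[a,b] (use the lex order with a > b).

Yes, the ideals are equal.

Equality of ideals is decidable: compute both reduced Gröbner bases (unique for the ordering) and check whether they agree.
Buchberger on the first generating set:
f_1 = a - 4*b + 3, LT = a.
f_2 = -7*b**2 - 8*b + 15, LT = b**2.

The S-polynomials (S(f_1,f_2)) all reduce to 0 modulo the current basis, so we have a Gröbner basis.
Inter-reduce: drop elements whose leading term is divisible by another's, tail-reduce, and make monic.
Reduced Gröbner basis: {a - 4*b + 3, b**2 + 8/7*b - 15/7}.

Buchberger on the second generating set:
h_1 = -4*a + 21*b**2 + 40*b - 57, LT = a.
h_2 = 8*a - 28*b**2 - 64*b + 84, LT = a.

S(h_1,h_2): lcm = a. S = -7/4*b**2 - 2*b + 15/4.
  leading term b**2: no divisor's leading term divides it; move -7/4*b**2 to the remainder.
  leading term b: no divisor's leading term divides it; move -2*b to the remainder.
  leading term 1: no divisor's leading term divides it; move 15/4 to the remainder.
  remainder -7/4*b**2 - 2*b + 15/4 ≠ 0; add k_3 = -7/4*b**2 - 2*b + 15/4 to the basis.

The other S-polynomials (S(h_1,k_3), S(h_2,k_3)) all reduce to 0 modulo the current basis, so we have a Gröbner basis.
Inter-reduce: drop elements whose leading term is divisible by another's, tail-reduce, and make monic.
Reduced Gröbner basis: {a - 4*b + 3, b**2 + 8/7*b - 15/7}.

Same reduced basis, so the two generating sets span the same ideal.
The choice of monomial ordering does not affect the verdict — as long as both bases are computed under the same ordering, their equality decides ideal equality.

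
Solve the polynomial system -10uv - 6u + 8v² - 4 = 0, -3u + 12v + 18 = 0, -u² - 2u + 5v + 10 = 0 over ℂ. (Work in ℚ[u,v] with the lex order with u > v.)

{(-2, -2)}

Compute a lex Gröbner basis by Buchberger's algorithm.
f_1 = -10uv - 6u + 8v² - 4, LT = uv.
f_2 = -3u + 12v + 18, LT = u.
f_3 = -u² - 2u + 5v + 10, LT = u².

S(f_1,f_2): lcm = uv. S = ⅗u + 16/5v² + 6v + ⅖.
  leading term u: subtract (-⅕)·f_2 from ⅗u + 16/5v² + 6v + ⅖ → 16/5v² + 42/5v + 4
  leading term v²: no divisor's leading term divides it; move 16/5v² to the remainder.
  leading term v: no divisor's leading term divides it; move 42/5v to the remainder.
  leading term 1: no divisor's leading term divides it; move 4 to the remainder.
  remainder 16/5v² + 42/5v + 4 ≠ 0; add h_4 = 16/5v² + 42/5v + 4 to the basis.

S(f_1,f_3): lcm = u²v. S = ⅗u² - ⅘uv² - 2uv + ⅖u + 5v² + 10v.
  leading term u²: subtract (-⅕u)·f_2 from ⅗u² - ⅘uv² - 2uv + ⅖u + 5v² + 10v → -⅘uv² + ⅖uv + 4u + 5v² + 10v
  leading term uv²: subtract (2/25v)·f_1 from -⅘uv² + ⅖uv + 4u + 5v² + 10v → 22/25uv + 4u - 16/25v³ + 5v² + 258/25v
  leading term uv: subtract (-11/125)·f_1 from 22/25uv + 4u - 16/25v³ + 5v² + 258/25v → 434/125u - 16/25v³ + 713/125v² + 258/25v - 44/125
  leading term u: subtract (-434/375)·f_2 from 434/125u - 16/25v³ + 713/125v² + 258/25v - 44/125 → -16/25v³ + 713/125v² + 3026/125v + 512/25
  leading term v³: subtract (-⅕v)·h_4 from -16/25v³ + 713/125v² + 3026/125v + 512/25 → 923/125v² + 3126/125v + 512/25
  leading term v²: subtract (923/400)·h_4 from 923/125v² + 3126/125v + 512/25 → 45/8v + 45/4
  leading term v: no divisor's leading term divides it; move 45/8v to the remainder.
  leading term 1: no divisor's leading term divides it; move 45/4 to the remainder.
  remainder 45/8v + 45/4 ≠ 0; add h_5 = 45/8v + 45/4 to the basis.

The other S-polynomials (S(f_2,f_3), S(f_1,h_4), S(f_2,h_4), S(f_3,h_4), S(f_1,h_5), S(f_2,h_5), S(f_3,h_5), S(h_4,h_5)) all reduce to 0 modulo the current basis, so we have a Gröbner basis.
Inter-reduce: drop elements whose leading term is divisible by another's, tail-reduce, and make monic.
Reduced Gröbner basis: {u + 2, v + 2}.

A lex Gröbner basis eliminates variables successively. Here v + 2 depends only on v, with roots {-2}; lifting each root through the earlier basis elements recovers the full solutions.
  v = -2: the earlier basis element becomes u + 2 = 0, giving u = -2 — point (-2, -2).
Check: every point annihilates each of the original generators.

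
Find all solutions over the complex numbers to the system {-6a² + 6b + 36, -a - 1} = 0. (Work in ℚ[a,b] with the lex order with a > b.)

Compute a lex Gröbner basis by Buchberger's algorithm.
f_1 = -6a² + 6b + 36, LT = a².
f_2 = -a - 1, LT = a.

S(f_1,f_2): lcm = a². S = -a - b - 6.
  leading term a: subtract (1)·f_2 from -a - b - 6 → -b - 5
  leading term b: no divisor's leading term divides it; move -b to the remainder.
  leading term 1: no divisor's leading term divides it; move -5 to the remainder.
  remainder -b - 5 ≠ 0; add h_3 = -b - 5 to the basis.

The other S-polynomials (S(f_1,h_3), S(f_2,h_3)) all reduce to 0 modulo the current basis, so we have a Gröbner basis.
Inter-reduce: drop elements whose leading term is divisible by another's, tail-reduce, and make monic.
Reduced Gröbner basis: {a + 1, b + 5}.

The lex basis is triangular: the last element involves only b. Solving b + 5 = 0 gives b ∈ {-5}; substituting each value into the earlier elements determines the remaining variables.
  b = -5: the earlier basis element becomes a + 1 = 0, giving a = -1 — point (-1, -5).
Check: every point annihilates each of the original generators.

{(-1, -5)}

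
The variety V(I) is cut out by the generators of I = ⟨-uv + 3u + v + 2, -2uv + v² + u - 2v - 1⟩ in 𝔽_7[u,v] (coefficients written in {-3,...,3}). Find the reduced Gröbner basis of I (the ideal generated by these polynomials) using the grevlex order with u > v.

G = {u² + 2u - v - 2, uv - 3u - v - 2, v² + 2u + 3v + 2}

Buchberger's algorithm terminates because the ascending chain of leading-term ideals stabilizes.

f_1 = -uv + 3u + v + 2, LT = uv.
f_2 = -2uv + v² + u - 2v - 1, LT = uv.

S(f_1,f_2): lcm = uv. S = -3v² + u - 2v + 1.
  reduce S modulo (f_1, f_2):
  remainder -3v² + u - 2v + 1 ≠ 0; add g_3 = -3v² + u - 2v + 1 to the basis.

S(f_1,g_3): lcm = uv². S = -2u² + uv - v² - 2u - 2v.
  reduce S modulo (f_1, f_2, g_3):
  remainder -2u² + 3u + 2v - 3 ≠ 0; add g_4 = -2u² + 3u + 2v - 3 to the basis.

The other S-polynomials (S(f_2,g_3), S(f_1,g_4), S(f_2,g_4), S(g_3,g_4)) all reduce to 0 modulo the current basis, so we have a Gröbner basis.
Inter-reduce: drop elements whose leading term is divisible by another's, tail-reduce, and make monic.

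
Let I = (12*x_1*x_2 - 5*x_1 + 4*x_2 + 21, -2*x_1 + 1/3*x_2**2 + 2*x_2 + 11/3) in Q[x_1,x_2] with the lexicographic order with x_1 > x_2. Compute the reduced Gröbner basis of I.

f_1 = 12*x_1*x_2 - 5*x_1 + 4*x_2 + 21, LT = x_1*x_2.
f_2 = -2*x_1 + 1/3*x_2**2 + 2*x_2 + 11/3, LT = x_1.

S(f_1,f_2): lcm = x_1*x_2. S = -5/12*x_1 + 1/6*x_2**3 + x_2**2 + 13/6*x_2 + 7/4.
  reduce S modulo (f_1, f_2):
  remainder 1/6*x_2**3 + 67/72*x_2**2 + 7/4*x_2 + 71/72 ≠ 0; add g_3 = 1/6*x_2**3 + 67/72*x_2**2 + 7/4*x_2 + 71/72 to the basis.

The other S-polynomials (S(f_1,g_3), S(f_2,g_3)) all reduce to 0 modulo the current basis, so we have a Gröbner basis.
Inter-reduce: drop elements whose leading term is divisible by another's, tail-reduce, and make monic.

G = {x_1 - 1/6*x_2**2 - x_2 - 11/6, x_2**3 + 67/12*x_2**2 + 21/2*x_2 + 71/12}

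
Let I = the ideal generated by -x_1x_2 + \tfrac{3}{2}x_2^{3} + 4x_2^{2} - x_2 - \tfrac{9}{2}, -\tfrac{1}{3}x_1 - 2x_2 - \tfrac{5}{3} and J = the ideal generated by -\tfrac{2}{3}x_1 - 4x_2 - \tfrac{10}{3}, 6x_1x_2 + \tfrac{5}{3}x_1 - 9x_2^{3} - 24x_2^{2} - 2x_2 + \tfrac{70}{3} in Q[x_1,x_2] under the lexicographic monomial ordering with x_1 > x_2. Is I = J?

Since reduced Gröbner bases are canonical representatives of ideals under a given ordering, it suffices to compute and compare them.
Buchberger on the first generating set:
f_1 = -x_1x_2 + \tfrac{3}{2}x_2^{3} + 4x_2^{2} - x_2 - \tfrac{9}{2}, LT = x_1x_2.
f_2 = -\tfrac{1}{3}x_1 - 2x_2 - \tfrac{5}{3}, LT = x_1.

S(f_1,f_2): lcm = x_1x_2. S = -\tfrac{3}{2}x_2^{3} - 10x_2^{2} - 4x_2 + \tfrac{9}{2}.
  leading term x_2^{3}: no divisor's leading term divides it; move -\tfrac{3}{2}x_2^{3} to the remainder.
  leading term x_2^{2}: no divisor's leading term divides it; move -10x_2^{2} to the remainder.
  leading term x_2: no divisor's leading term divides it; move -4x_2 to the remainder.
  leading term 1: no divisor's leading term divides it; move \tfrac{9}{2} to the remainder.
  remainder -\tfrac{3}{2}x_2^{3} - 10x_2^{2} - 4x_2 + \tfrac{9}{2} ≠ 0; add g_3 = -\tfrac{3}{2}x_2^{3} - 10x_2^{2} - 4x_2 + \tfrac{9}{2} to the basis.

The other S-polynomials (S(f_1,g_3), S(f_2,g_3)) all reduce to 0 modulo the current basis, so we have a Gröbner basis.
Inter-reduce: drop elements whose leading term is divisible by another's, tail-reduce, and make monic.
Reduced Gröbner basis: {x_1 + 6x_2 + 5, x_2^{3} + \tfrac{20}{3}x_2^{2} + \tfrac{8}{3}x_2 - 3}.

Buchberger on the second generating set:
h_1 = -\tfrac{2}{3}x_1 - 4x_2 - \tfrac{10}{3}, LT = x_1.
h_2 = 6x_1x_2 + \tfrac{5}{3}x_1 - 9x_2^{3} - 24x_2^{2} - 2x_2 + \tfrac{70}{3}, LT = x_1x_2.

S(h_1,h_2): lcm = x_1x_2. S = -\tfrac{5}{18}x_1 + \tfrac{3}{2}x_2^{3} + 10x_2^{2} + \tfrac{16}{3}x_2 - \tfrac{35}{9}.
  leading term x_1: subtract (\tfrac{5}{12})·h_1 from -\tfrac{5}{18}x_1 + \tfrac{3}{2}x_2^{3} + 10x_2^{2} + \tfrac{16}{3}x_2 - \tfrac{35}{9} → \tfrac{3}{2}x_2^{3} + 10x_2^{2} + 7x_2 - \tfrac{5}{2}
  leading term x_2^{3}: no divisor's leading term divides it; move \tfrac{3}{2}x_2^{3} to the remainder.
  leading term x_2^{2}: no divisor's leading term divides it; move 10x_2^{2} to the remainder.
  leading term x_2: no divisor's leading term divides it; move 7x_2 to the remainder.
  leading term 1: no divisor's leading term divides it; move -\tfrac{5}{2} to the remainder.
  remainder \tfrac{3}{2}x_2^{3} + 10x_2^{2} + 7x_2 - \tfrac{5}{2} ≠ 0; add k_3 = \tfrac{3}{2}x_2^{3} + 10x_2^{2} + 7x_2 - \tfrac{5}{2} to the basis.

The other S-polynomials (S(h_1,k_3), S(h_2,k_3)) all reduce to 0 modulo the current basis, so we have a Gröbner basis.
Inter-reduce: drop elements whose leading term is divisible by another's, tail-reduce, and make monic.
Reduced Gröbner basis: {x_1 + 6x_2 + 5, x_2^{3} + \tfrac{20}{3}x_2^{2} + \tfrac{14}{3}x_2 - \tfrac{5}{3}}.

Since the reduced bases disagree, the two ideals are not the same.

No, the ideals differ.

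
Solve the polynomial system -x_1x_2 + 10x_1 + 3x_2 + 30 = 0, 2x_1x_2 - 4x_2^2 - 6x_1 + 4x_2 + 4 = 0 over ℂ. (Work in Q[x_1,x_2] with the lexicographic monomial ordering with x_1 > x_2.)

{(-2, -2), (87/7 - 6*sqrt(401)/7, 29/4 - sqrt(401)/4), (87/7 + 6*sqrt(401)/7, sqrt(401)/4 + 29/4)}

Compute a lex Gröbner basis by Buchberger's algorithm.
f_1 = -x_1x_2 + 10x_1 + 3x_2 + 30, LT = x_1x_2.
f_2 = 2x_1x_2 - 6x_1 - 4x_2^2 + 4x_2 + 4, LT = x_1x_2.

S(f_1,f_2): lcm = x_1x_2. S = -7x_1 + 2x_2^2 - 5x_2 - 32.
  leading term x_1: no divisor's leading term divides it; move -7x_1 to the remainder.
  leading term x_2^2: no divisor's leading term divides it; move 2x_2^2 to the remainder.
  leading term x_2: no divisor's leading term divides it; move -5x_2 to the remainder.
  leading term 1: no divisor's leading term divides it; move -32 to the remainder.
  remainder -7x_1 + 2x_2^2 - 5x_2 - 32 ≠ 0; add h_3 = -7x_1 + 2x_2^2 - 5x_2 - 32 to the basis.

S(f_1,h_3): lcm = x_1x_2. S = -10x_1 + 2/7x_2^3 - 5/7x_2^2 - 53/7x_2 - 30.
  leading term x_1: subtract (10/7)·h_3 from -10x_1 + 2/7x_2^3 - 5/7x_2^2 - 53/7x_2 - 30 → 2/7x_2^3 - 25/7x_2^2 - 3/7x_2 + 110/7
  leading term x_2^3: no divisor's leading term divides it; move 2/7x_2^3 to the remainder.
  leading term x_2^2: no divisor's leading term divides it; move -25/7x_2^2 to the remainder.
  leading term x_2: no divisor's leading term divides it; move -3/7x_2 to the remainder.
  leading term 1: no divisor's leading term divides it; move 110/7 to the remainder.
  remainder 2/7x_2^3 - 25/7x_2^2 - 3/7x_2 + 110/7 ≠ 0; add h_4 = 2/7x_2^3 - 25/7x_2^2 - 3/7x_2 + 110/7 to the basis.

The other S-polynomials (S(f_2,h_3), S(f_1,h_4), S(f_2,h_4), S(h_3,h_4)) all reduce to 0 modulo the current basis, so we have a Gröbner basis.
Inter-reduce: drop elements whose leading term is divisible by another's, tail-reduce, and make monic.
Reduced Gröbner basis: {x_1 - 2/7x_2^2 + 5/7x_2 + 32/7, x_2^3 - 25/2x_2^2 - 3/2x_2 + 55}.

Since the basis is lex-ordered, x_2^3 - 25/2x_2^2 - 3/2x_2 + 55 is univariate in x_2. Its roots are {-2, 29/4 - sqrt(401)/4, sqrt(401)/4 + 29/4}. Back-substituting each root into the other basis elements fixes the other coordinates.
  x_2 = -2: the earlier basis element becomes x_1 + 2 = 0, giving x_1 = -2 — point (-2, -2).
  x_2 = 29/4 - sqrt(401)/4: the earlier basis element becomes x_1 - 87/7 + 6*sqrt(401)/7 = 0, giving x_1 = 87/7 - 6*sqrt(401)/7 — point (87/7 - 6*sqrt(401)/7, 29/4 - sqrt(401)/4).
  x_2 = sqrt(401)/4 + 29/4: the earlier basis element becomes x_1 - 6*sqrt(401)/7 - 87/7 = 0, giving x_1 = 87/7 + 6*sqrt(401)/7 — point (87/7 + 6*sqrt(401)/7, sqrt(401)/4 + 29/4).
Each listed point satisfies every original equation (direct substitution).
A lex Gröbner basis triangularizes the system, enabling back-substitution.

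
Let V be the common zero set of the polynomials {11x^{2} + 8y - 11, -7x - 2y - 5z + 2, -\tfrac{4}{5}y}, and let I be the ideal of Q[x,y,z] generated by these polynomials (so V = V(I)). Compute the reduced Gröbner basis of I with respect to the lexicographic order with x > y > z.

G = {x + \tfrac{5}{7}z - \tfrac{2}{7}, y, z^{2} - \tfrac{4}{5}z - \tfrac{9}{5}}

f_1 = 11x^{2} + 8y - 11, LT = x^{2}.
f_2 = -7x - 2y - 5z + 2, LT = x.
f_3 = -\tfrac{4}{5}y, LT = y.

S(f_1,f_2): lcm = x^{2}. S = -\tfrac{2}{7}xy - \tfrac{5}{7}xz + \tfrac{2}{7}x + \tfrac{8}{11}y - 1.
  leading term xy: subtract (\tfrac{2}{49}y)·f_2 from -\tfrac{2}{7}xy - \tfrac{5}{7}xz + \tfrac{2}{7}x + \tfrac{8}{11}y - 1 → -\tfrac{5}{7}xz + \tfrac{2}{7}x + \tfrac{4}{49}y^{2} + \tfrac{10}{49}yz + \tfrac{348}{539}y - 1
  leading term xz: subtract (\tfrac{5}{49}z)·f_2 from -\tfrac{5}{7}xz + \tfrac{2}{7}x + \tfrac{4}{49}y^{2} + \tfrac{10}{49}yz + \tfrac{348}{539}y - 1 → \tfrac{2}{7}x + \tfrac{4}{49}y^{2} + \tfrac{20}{49}yz + \tfrac{348}{539}y + \tfrac{25}{49}z^{2} - \tfrac{10}{49}z - 1
  leading term x: subtract (-\tfrac{2}{49})·f_2 from \tfrac{2}{7}x + \tfrac{4}{49}y^{2} + \tfrac{20}{49}yz + \tfrac{348}{539}y + \tfrac{25}{49}z^{2} - \tfrac{10}{49}z - 1 → \tfrac{4}{49}y^{2} + \tfrac{20}{49}yz + \tfrac{304}{539}y + \tfrac{25}{49}z^{2} - \tfrac{20}{49}z - \tfrac{45}{49}
  leading term y^{2}: subtract (-\tfrac{5}{49}y)·f_3 from \tfrac{4}{49}y^{2} + \tfrac{20}{49}yz + \tfrac{304}{539}y + \tfrac{25}{49}z^{2} - \tfrac{20}{49}z - \tfrac{45}{49} → \tfrac{20}{49}yz + \tfrac{304}{539}y + \tfrac{25}{49}z^{2} - \tfrac{20}{49}z - \tfrac{45}{49}
  leading term yz: subtract (-\tfrac{25}{49}z)·f_3 from \tfrac{20}{49}yz + \tfrac{304}{539}y + \tfrac{25}{49}z^{2} - \tfrac{20}{49}z - \tfrac{45}{49} → \tfrac{304}{539}y + \tfrac{25}{49}z^{2} - \tfrac{20}{49}z - \tfrac{45}{49}
  leading term y: subtract (-\tfrac{380}{539})·f_3 from \tfrac{304}{539}y + \tfrac{25}{49}z^{2} - \tfrac{20}{49}z - \tfrac{45}{49} → \tfrac{25}{49}z^{2} - \tfrac{20}{49}z - \tfrac{45}{49}
  leading term z^{2}: no divisor's leading term divides it; move \tfrac{25}{49}z^{2} to the remainder.
  leading term z: no divisor's leading term divides it; move -\tfrac{20}{49}z to the remainder.
  leading term 1: no divisor's leading term divides it; move -\tfrac{45}{49} to the remainder.
  remainder \tfrac{25}{49}z^{2} - \tfrac{20}{49}z - \tfrac{45}{49} ≠ 0; add g_4 = \tfrac{25}{49}z^{2} - \tfrac{20}{49}z - \tfrac{45}{49} to the basis.

The other S-polynomials (S(f_1,f_3), S(f_2,f_3), S(f_1,g_4), S(f_2,g_4), S(f_3,g_4)) all reduce to 0 modulo the current basis, so we have a Gröbner basis.
Inter-reduce: drop elements whose leading term is divisible by another's, tail-reduce, and make monic.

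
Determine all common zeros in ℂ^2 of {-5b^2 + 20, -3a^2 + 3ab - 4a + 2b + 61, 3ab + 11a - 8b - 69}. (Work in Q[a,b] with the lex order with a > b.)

Compute a lex Gröbner basis by Buchberger's algorithm.
f_1 = -5b^2 + 20, LT = b^2.
f_2 = -3a^2 + 3ab - 4a + 2b + 61, LT = a^2.
f_3 = 3ab + 11a - 8b - 69, LT = ab.

S(f_1,f_2): leading monomials are coprime, so the S-polynomial reduces to 0 (Buchberger's first criterion).
S(f_1,f_3): lcm = ab^2. S = -11/3ab - 4a + 8/3b^2 + 23b.
  leading term ab: subtract (-11/9)·f_3 from -11/3ab - 4a + 8/3b^2 + 23b → 85/9a + 8/3b^2 + 119/9b - 253/3
  leading term a: no divisor's leading term divides it; move 85/9a to the remainder.
  leading term b^2: subtract (-8/15)·f_1 from 8/3b^2 + 119/9b - 253/3 → 119/9b - 221/3
  leading term b: no divisor's leading term divides it; move 119/9b to the remainder.
  leading term 1: no divisor's leading term divides it; move -221/3 to the remainder.
  remainder 85/9a + 119/9b - 221/3 ≠ 0; add h_4 = 85/9a + 119/9b - 221/3 to the basis.

S(f_2,f_3): lcm = a^2b. S = -11/3a^2 - ab^2 + 4ab + 23a - 2/3b^2 - 61/3b.
  leading term a^2: subtract (11/9)·f_2 from -11/3a^2 - ab^2 + 4ab + 23a - 2/3b^2 - 61/3b → -ab^2 + 1/3ab + 251/9a - 2/3b^2 - 205/9b - 671/9
  leading term ab^2: subtract (1/5a)·f_1 from -ab^2 + 1/3ab + 251/9a - 2/3b^2 - 205/9b - 671/9 → 1/3ab + 215/9a - 2/3b^2 - 205/9b - 671/9
  leading term ab: subtract (1/9)·f_3 from 1/3ab + 215/9a - 2/3b^2 - 205/9b - 671/9 → 68/3a - 2/3b^2 - 197/9b - 602/9
  leading term a: subtract (12/5)·h_4 from 68/3a - 2/3b^2 - 197/9b - 602/9 → -2/3b^2 - 2413/45b + 4946/45
  leading term b^2: subtract (2/15)·f_1 from -2/3b^2 - 2413/45b + 4946/45 → -2413/45b + 4826/45
  leading term b: no divisor's leading term divides it; move -2413/45b to the remainder.
  leading term 1: no divisor's leading term divides it; move 4826/45 to the remainder.
  remainder -2413/45b + 4826/45 ≠ 0; add h_5 = -2413/45b + 4826/45 to the basis.

S(f_1,h_4): leading monomials are coprime, so the S-polynomial reduces to 0 (Buchberger's first criterion).
S(f_2,h_4): lcm = a^2. S = -12/5ab + 137/15a - 2/3b - 61/3.
  leading term ab: subtract (-4/5)·f_3 from -12/5ab + 137/15a - 2/3b - 61/3 → 269/15a - 106/15b - 1133/15
  leading term a: subtract (807/425)·h_4 from 269/15a - 106/15b - 1133/15 → -2413/75b + 4826/75
  leading term b: subtract (3/5)·h_5 from -2413/75b + 4826/75 → 0
  remainder 0.

S(f_3,h_4): lcm = ab. S = 11/3a - 7/5b^2 + 77/15b - 23.
  leading term a: subtract (33/85)·h_4 from 11/3a - 7/5b^2 + 77/15b - 23 → -7/5b^2 + 28/5
  leading term b^2: subtract (7/25)·f_1 from -7/5b^2 + 28/5 → 0
  remainder 0.

S(f_1,h_5): lcm = b^2. S = 2b - 4.
  leading term b: subtract (-90/2413)·h_5 from 2b - 4 → 0
  remainder 0.

S(f_2,h_5): leading monomials are coprime, so the S-polynomial reduces to 0 (Buchberger's first criterion).
S(f_3,h_5): lcm = ab. S = 17/3a - 8/3b - 23.
  leading term a: subtract (3/5)·h_4 from 17/3a - 8/3b - 23 → -53/5b + 106/5
  leading term b: subtract (477/2413)·h_5 from -53/5b + 106/5 → 0
  remainder 0.

S(h_4,h_5): leading monomials are coprime, so the S-polynomial reduces to 0 (Buchberger's first criterion).
Every S-polynomial of the final basis reduces to 0, so we have a Gröbner basis.
Inter-reduce: drop elements whose leading term is divisible by another's, tail-reduce, and make monic.
Reduced Gröbner basis: {a - 5, b - 2}.

From the last basis element, b - 2 = 0, so b takes values in {2}. Each choice, substituted upward through the basis, yields the corresponding point(s) of the solution set.
  b = 2: the earlier basis element becomes a - 5 = 0, giving a = 5 — point (5, 2).
Substituting each solution back into the original system confirms all equations vanish.

{(5, 2)}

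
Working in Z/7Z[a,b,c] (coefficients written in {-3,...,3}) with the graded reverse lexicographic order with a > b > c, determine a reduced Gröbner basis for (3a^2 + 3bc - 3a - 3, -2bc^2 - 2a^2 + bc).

G = {bc^2 + 2bc + a + 1, a^2 + bc - a - 1}

f_1 = 3a^2 + 3bc - 3a - 3, LT = a^2.
f_2 = -2bc^2 - 2a^2 + bc, LT = bc^2.

The S-polynomials (S(f_1,f_2)) all reduce to 0 modulo the current basis, so we have a Gröbner basis.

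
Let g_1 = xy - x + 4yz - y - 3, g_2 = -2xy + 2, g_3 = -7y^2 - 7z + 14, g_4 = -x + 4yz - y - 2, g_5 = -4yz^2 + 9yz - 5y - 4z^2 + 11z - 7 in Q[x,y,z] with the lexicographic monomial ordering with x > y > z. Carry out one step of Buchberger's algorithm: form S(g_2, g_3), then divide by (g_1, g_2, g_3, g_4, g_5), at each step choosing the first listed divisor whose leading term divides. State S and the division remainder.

S(g_2, g_3) = -xz + 2x - y; remainder on division = 2y + 4z^2 - 9z + 3.

lcm(LM(g_2), LM(g_3)) = xy^2.
S = (lcm/LT(g_2))·g_2 − (lcm/LT(g_3))·g_3 = -xz + 2x - y.
Reduce S modulo (g_1, g_2, g_3, g_4, g_5) in that order:
  leading term xz: subtract (z)·g_4 from -xz + 2x - y → 2x - 4yz^2 + yz - y + 2z
  leading term x: subtract (-2)·g_4 from 2x - 4yz^2 + yz - y + 2z → -4yz^2 + 9yz - 3y + 2z - 4
  leading term yz^2: subtract (1)·g_5 from -4yz^2 + 9yz - 3y + 2z - 4 → 2y + 4z^2 - 9z + 3
  leading term y: no divisor's leading term divides it; move 2y to the remainder.
  leading term z^2: no divisor's leading term divides it; move 4z^2 to the remainder.
  leading term z: no divisor's leading term divides it; move -9z to the remainder.
  leading term 1: no divisor's leading term divides it; move 3 to the remainder.
The remainder 2y + 4z^2 - 9z + 3 is nonzero, so it would be added as the next basis element.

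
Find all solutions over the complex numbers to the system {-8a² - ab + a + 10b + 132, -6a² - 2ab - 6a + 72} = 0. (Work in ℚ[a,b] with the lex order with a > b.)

Compute a lex Gröbner basis by Buchberger's algorithm.
f_1 = -8a² - ab + a + 10b + 132, LT = a².
f_2 = -6a² - 2ab - 6a + 72, LT = a².

S(f_1,f_2): lcm = a². S = -5/24ab - 9/8a - 5/4b - 9/2.
  reduce S modulo (f_1, f_2):
  remainder -5/24ab - 9/8a - 5/4b - 9/2 ≠ 0; add h_3 = -5/24ab - 9/8a - 5/4b - 9/2 to the basis.

S(f_1,h_3): lcm = a²b. S = -27/5a² + ⅛ab² - 49/8ab - 108/5a - 5/4b² - 33/2b.
  reduce S modulo (f_1, f_2, h_3):
  remainder 54/5a - 2b² + 54/5b + 216/5 ≠ 0; add h_4 = 54/5a - 2b² + 54/5b + 216/5 to the basis.

S(h_3,h_4): lcm = ab. S = 27/5a + 5/27b³ - b² + 2b + 108/5.
  reduce S modulo (f_1, f_2, h_3, h_4):
  remainder 5/27b³ - 17/5b ≠ 0; add h_5 = 5/27b³ - 17/5b to the basis.

The other S-polynomials (S(f_2,h_3), S(f_1,h_4), S(f_2,h_4), S(f_1,h_5), S(f_2,h_5), S(h_3,h_5), S(h_4,h_5)) all reduce to 0 modulo the current basis, so we have a Gröbner basis.
Inter-reduce: drop elements whose leading term is divisible by another's, tail-reduce, and make monic.
Reduced Gröbner basis: {a - 5/27b² + b + 4, b³ - 459/25b}.

Elimination: the polynomial b³ - 459/25b lies in the elimination ideal for b, so b ∈ {0, -3*sqrt(51)/5, 3*sqrt(51)/5}. For each such b, the remaining basis elements (now univariate) give the rest of the solution.
  b = 0: the earlier basis element becomes a + 4 = 0, giving a = -4 — point (-4, 0).
  b = -3*sqrt(51)/5: the earlier basis element becomes a - 3*sqrt(51)/5 + 3/5 = 0, giving a = -3/5 + 3*sqrt(51)/5 — point (-3/5 + 3*sqrt(51)/5, -3*sqrt(51)/5).
  b = 3*sqrt(51)/5: the earlier basis element becomes a + 3/5 + 3*sqrt(51)/5 = 0, giving a = -3*sqrt(51)/5 - 3/5 — point (-3*sqrt(51)/5 - 3/5, 3*sqrt(51)/5).

{(-4, 0), (-3/5 + 3*sqrt(51)/5, -3*sqrt(51)/5), (-3*sqrt(51)/5 - 3/5, 3*sqrt(51)/5)}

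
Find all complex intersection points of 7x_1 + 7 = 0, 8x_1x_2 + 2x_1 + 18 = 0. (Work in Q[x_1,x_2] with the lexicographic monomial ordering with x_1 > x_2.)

{(-1, 2)}

Compute a lex Gröbner basis by Buchberger's algorithm.
f_1 = 7x_1 + 7, LT = x_1.
f_2 = 8x_1x_2 + 2x_1 + 18, LT = x_1x_2.

S(f_1,f_2): lcm = x_1x_2. S = -1/4x_1 + x_2 - 9/4.
  reduce S modulo (f_1, f_2):
  remainder x_2 - 2 ≠ 0; add h_3 = x_2 - 2 to the basis.

The other S-polynomials (S(f_1,h_3), S(f_2,h_3)) all reduce to 0 modulo the current basis, so we have a Gröbner basis.
Inter-reduce: drop elements whose leading term is divisible by another's, tail-reduce, and make monic.
Reduced Gröbner basis: {x_1 + 1, x_2 - 2}.

Elimination: the polynomial x_2 - 2 lies in the elimination ideal for x_2, so x_2 ∈ {2}. For each such x_2, the remaining basis elements (now univariate) give the rest of the solution.
  x_2 = 2: the earlier basis element becomes x_1 + 1 = 0, giving x_1 = -1 — point (-1, 2).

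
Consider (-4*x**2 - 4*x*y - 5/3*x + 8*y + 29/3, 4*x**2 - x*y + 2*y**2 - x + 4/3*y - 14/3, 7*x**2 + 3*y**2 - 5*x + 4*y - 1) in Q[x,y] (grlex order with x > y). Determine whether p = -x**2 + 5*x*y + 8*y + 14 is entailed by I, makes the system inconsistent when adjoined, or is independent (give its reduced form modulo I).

First compute the reduced Gröbner basis of I by Buchberger's algorithm.
f_1 = -4*x**2 - 4*x*y - 5/3*x + 8*y + 29/3, LT = x**2.
f_2 = 4*x**2 - x*y + 2*y**2 - x + 4/3*y - 14/3, LT = x**2.
f_3 = 7*x**2 + 3*y**2 - 5*x + 4*y - 1, LT = x**2.

S(f_1,f_2): lcm = x**2. S = 5/4*x*y - 1/2*y**2 + 2/3*x - 7/3*y - 5/4.
  reduce S modulo (f_1, f_2, f_3):
  remainder 5/4*x*y - 1/2*y**2 + 2/3*x - 7/3*y - 5/4 ≠ 0; add h_4 = 5/4*x*y - 1/2*y**2 + 2/3*x - 7/3*y - 5/4 to the basis.

S(f_1,f_3): lcm = x**2. S = x*y - 3/7*y**2 + 95/84*x - 18/7*y - 191/84.
  reduce S modulo (f_1, f_2, f_3, h_4):
  remainder -1/35*y**2 + 251/420*x - 74/105*y - 107/84 ≠ 0; add h_5 = -1/35*y**2 + 251/420*x - 74/105*y - 107/84 to the basis.

S(f_1,h_4): lcm = x**2*y. S = 7/5*x*y**2 - 8/15*x**2 + 137/60*x*y - 2*y**2 + x - 29/12*y.
  reduce S modulo (f_1, f_2, f_3, h_4, h_5):
  remainder -20029/120*x + 11297/60*y + 42623/120 ≠ 0; add h_6 = -20029/120*x + 11297/60*y + 42623/120 to the basis.

S(h_4,h_5): lcm = x*y**2. S = -2/5*y**3 + 251/12*x**2 - 362/15*x*y - 28/15*y**2 - 535/12*x - y.
  reduce S modulo (f_1, f_2, f_3, h_4, h_5, h_6):
  remainder -26299555/480696*y - 26299555/480696 ≠ 0; add h_7 = -26299555/480696*y - 26299555/480696 to the basis.

The other S-polynomials (S(f_2,f_3), S(f_2,h_4), S(f_3,h_4), S(f_1,h_5), S(f_2,h_5), S(f_3,h_5), S(f_1,h_6), S(f_2,h_6), S(f_3,h_6), S(h_4,h_6), S(h_5,h_6), S(f_1,h_7), S(f_2,h_7), S(f_3,h_7), S(h_4,h_7), S(h_5,h_7), S(h_6,h_7)) all reduce to 0 modulo the current basis, so we have a Gröbner basis.
Inter-reduce: drop elements whose leading term is divisible by another's, tail-reduce, and make monic.
Reduced Gröbner basis: {x - 1, y + 1}.
Label its elements g_1 = x - 1, g_2 = y + 1.

Reduce p = -x**2 + 5*x*y + 8*y + 14 modulo G:
  leading term x**2: subtract (-x)·g_1 from -x**2 + 5*x*y + 8*y + 14 → 5*x*y - x + 8*y + 14
  leading term x*y: subtract (5*y)·g_1 from 5*x*y - x + 8*y + 14 → -x + 13*y + 14
  leading term x: subtract (-1)·g_1 from -x + 13*y + 14 → 13*y + 13
  leading term y: subtract (13)·g_2 from 13*y + 13 → 0
  normal form = 0.
Since the normal form is 0, p ∈ I.

-x**2 + 5*x*y + 8*y + 14 lies in I (it reduces to 0).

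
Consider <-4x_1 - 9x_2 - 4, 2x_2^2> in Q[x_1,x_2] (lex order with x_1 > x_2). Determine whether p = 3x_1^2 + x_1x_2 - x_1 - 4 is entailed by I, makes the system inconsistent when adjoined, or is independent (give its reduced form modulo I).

First compute the reduced Gröbner basis of I by Buchberger's algorithm.
f_1 = -4x_1 - 9x_2 - 4, LT = x_1.
f_2 = 2x_2^2, LT = x_2^2.

The S-polynomials (S(f_1,f_2)) all reduce to 0 modulo the current basis, so we have a Gröbner basis.
Inter-reduce: drop elements whose leading term is divisible by another's, tail-reduce, and make monic.
Reduced Gröbner basis: {x_1 + 9/4x_2 + 1, x_2^2}.
Label its elements g_1 = x_1 + 9/4x_2 + 1, g_2 = x_2^2.

Reduce p = 3x_1^2 + x_1x_2 - x_1 - 4 modulo G:
  leading term x_1^2: subtract (3x_1)·g_1 from 3x_1^2 + x_1x_2 - x_1 - 4 → -23/4x_1x_2 - 4x_1 - 4
  leading term x_1x_2: subtract (-23/4x_2)·g_1 from -23/4x_1x_2 - 4x_1 - 4 → -4x_1 + 207/16x_2^2 + 23/4x_2 - 4
  leading term x_1: subtract (-4)·g_1 from -4x_1 + 207/16x_2^2 + 23/4x_2 - 4 → 207/16x_2^2 + 59/4x_2
  leading term x_2^2: subtract (207/16)·g_2 from 207/16x_2^2 + 59/4x_2 → 59/4x_2
  leading term x_2: no divisor's leading term divides it; move 59/4x_2 to the remainder.
  normal form = 59/4x_2.
The normal form is nonzero, so p ∉ I. Since p minus its normal form lies in I, I + (p) = I + (r) where r = 59/4x_2; decide whether this ideal is the whole ring.
Run Buchberger on G together with r (pairs among the g_i already reduce to 0 since G is a Gröbner basis):
g_1 = x_1 + 9/4x_2 + 1, LT = x_1.
g_2 = x_2^2, LT = x_2^2.
r = 59/4x_2, LT = x_2.

The S-polynomials (S(g_1,g_2), S(g_1,r), S(g_2,r)) all reduce to 0 modulo the current basis, so we have a Gröbner basis.
Inter-reduce: drop elements whose leading term is divisible by another's, tail-reduce, and make monic.
Reduced Gröbner basis: {x_1 + 1, x_2}.
The reduced Gröbner basis of I + (p) is {x_1 + 1, x_2} ≠ {1}, a proper ideal, so the enlarged system stays consistent: p is independent of I, with normal form 59/4x_2.

3x_1^2 + x_1x_2 - x_1 - 4 is independent of I; its normal form modulo I is 59/4x_2.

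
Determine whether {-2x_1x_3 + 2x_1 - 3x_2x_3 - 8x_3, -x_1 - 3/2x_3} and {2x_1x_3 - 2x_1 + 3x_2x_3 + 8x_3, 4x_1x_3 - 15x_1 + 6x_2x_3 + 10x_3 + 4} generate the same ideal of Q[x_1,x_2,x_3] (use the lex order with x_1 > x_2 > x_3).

No, the ideals differ.

For a fixed monomial order, each ideal has a unique reduced Gröbner basis; comparing bases decides equality.
Buchberger on the first generating set:
f_1 = -2x_1x_3 + 2x_1 - 3x_2x_3 - 8x_3, LT = x_1x_3.
f_2 = -x_1 - 3/2x_3, LT = x_1.

S(f_1,f_2): lcm = x_1x_3. S = -x_1 + 3/2x_2x_3 - 3/2x_3^2 + 4x_3.
  leading term x_1: subtract (1)·f_2 from -x_1 + 3/2x_2x_3 - 3/2x_3^2 + 4x_3 → 3/2x_2x_3 - 3/2x_3^2 + 11/2x_3
  leading term x_2x_3: no divisor's leading term divides it; move 3/2x_2x_3 to the remainder.
  leading term x_3^2: no divisor's leading term divides it; move -3/2x_3^2 to the remainder.
  leading term x_3: no divisor's leading term divides it; move 11/2x_3 to the remainder.
  remainder 3/2x_2x_3 - 3/2x_3^2 + 11/2x_3 ≠ 0; add g_3 = 3/2x_2x_3 - 3/2x_3^2 + 11/2x_3 to the basis.

The other S-polynomials (S(f_1,g_3), S(f_2,g_3)) all reduce to 0 modulo the current basis, so we have a Gröbner basis.
Inter-reduce: drop elements whose leading term is divisible by another's, tail-reduce, and make monic.
Reduced Gröbner basis: {x_1 + 3/2x_3, x_2x_3 - x_3^2 + 11/3x_3}.

Buchberger on the second generating set:
h_1 = 2x_1x_3 - 2x_1 + 3x_2x_3 + 8x_3, LT = x_1x_3.
h_2 = 4x_1x_3 - 15x_1 + 6x_2x_3 + 10x_3 + 4, LT = x_1x_3.

S(h_1,h_2): lcm = x_1x_3. S = 11/4x_1 + 3/2x_3 - 1.
  leading term x_1: no divisor's leading term divides it; move 11/4x_1 to the remainder.
  leading term x_3: no divisor's leading term divides it; move 3/2x_3 to the remainder.
  leading term 1: no divisor's leading term divides it; move -1 to the remainder.
  remainder 11/4x_1 + 3/2x_3 - 1 ≠ 0; add k_3 = 11/4x_1 + 3/2x_3 - 1 to the basis.

S(h_1,k_3): lcm = x_1x_3. S = -x_1 + 3/2x_2x_3 - 6/11x_3^2 + 48/11x_3.
  leading term x_1: subtract (-4/11)·k_3 from -x_1 + 3/2x_2x_3 - 6/11x_3^2 + 48/11x_3 → 3/2x_2x_3 - 6/11x_3^2 + 54/11x_3 - 4/11
  leading term x_2x_3: no divisor's leading term divides it; move 3/2x_2x_3 to the remainder.
  leading term x_3^2: no divisor's leading term divides it; move -6/11x_3^2 to the remainder.
  leading term x_3: no divisor's leading term divides it; move 54/11x_3 to the remainder.
  leading term 1: no divisor's leading term divides it; move -4/11 to the remainder.
  remainder 3/2x_2x_3 - 6/11x_3^2 + 54/11x_3 - 4/11 ≠ 0; add k_4 = 3/2x_2x_3 - 6/11x_3^2 + 54/11x_3 - 4/11 to the basis.

The other S-polynomials (S(h_2,k_3), S(h_1,k_4), S(h_2,k_4), S(k_3,k_4)) all reduce to 0 modulo the current basis, so we have a Gröbner basis.
Inter-reduce: drop elements whose leading term is divisible by another's, tail-reduce, and make monic.
Reduced Gröbner basis: {x_1 + 6/11x_3 - 4/11, x_2x_3 - 4/11x_3^2 + 36/11x_3 - 8/33}.

These differ, so the ideals are not equal.
The choice of monomial ordering does not affect the verdict — as long as both bases are computed under the same ordering, their equality decides ideal equality.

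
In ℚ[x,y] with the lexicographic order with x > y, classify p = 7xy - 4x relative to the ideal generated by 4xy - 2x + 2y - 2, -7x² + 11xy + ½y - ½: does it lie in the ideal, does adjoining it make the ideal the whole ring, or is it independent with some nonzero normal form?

7xy - 4x is independent of I; its normal form modulo I is 10/7y² - 61/14y + 41/14.

First compute the reduced Gröbner basis of I by Buchberger's algorithm.
f_1 = 4xy - 2x + 2y - 2, LT = xy.
f_2 = -7x² + 11xy + ½y - ½, LT = x².

S(f_1,f_2): lcm = x²y. S = -½x² + 11/7xy² + ½xy - ½x + 1/14y² - 1/14y.
  leading term x²: subtract (1/14)·f_2 from -½x² + 11/7xy² + ½xy - ½x + 1/14y² - 1/14y → 11/7xy² - 2/7xy - ½x + 1/14y² - 3/28y + 1/28
  leading term xy²: subtract (11/28y)·f_1 from 11/7xy² - 2/7xy - ½x + 1/14y² - 3/28y + 1/28 → ½xy - ½x - 5/7y² + 19/28y + 1/28
  leading term xy: subtract (⅛)·f_1 from ½xy - ½x - 5/7y² + 19/28y + 1/28 → -¼x - 5/7y² + 3/7y + 2/7
  leading term x: no divisor's leading term divides it; move -¼x to the remainder.
  leading term y²: no divisor's leading term divides it; move -5/7y² to the remainder.
  leading term y: no divisor's leading term divides it; move 3/7y to the remainder.
  leading term 1: no divisor's leading term divides it; move 2/7 to the remainder.
  remainder -¼x - 5/7y² + 3/7y + 2/7 ≠ 0; add h_3 = -¼x - 5/7y² + 3/7y + 2/7 to the basis.

S(f_1,h_3): lcm = xy. S = -½x - 20/7y³ + 12/7y² + 23/14y - ½.
  leading term x: subtract (2)·h_3 from -½x - 20/7y³ + 12/7y² + 23/14y - ½ → -20/7y³ + 22/7y² + 11/14y - 15/14
  leading term y³: no divisor's leading term divides it; move -20/7y³ to the remainder.
  leading term y²: no divisor's leading term divides it; move 22/7y² to the remainder.
  leading term y: no divisor's leading term divides it; move 11/14y to the remainder.
  leading term 1: no divisor's leading term divides it; move -15/14 to the remainder.
  remainder -20/7y³ + 22/7y² + 11/14y - 15/14 ≠ 0; add h_4 = -20/7y³ + 22/7y² + 11/14y - 15/14 to the basis.

S(f_2,h_3): lcm = x². S = -20/7xy² + 1/7xy + 8/7x - 1/14y + 1/14.
  leading term xy²: subtract (-5/7y)·f_1 from -20/7xy² + 1/7xy + 8/7x - 1/14y + 1/14 → -9/7xy + 8/7x + 10/7y² - 3/2y + 1/14
  leading term xy: subtract (-9/28)·f_1 from -9/7xy + 8/7x + 10/7y² - 3/2y + 1/14 → ½x + 10/7y² - 6/7y - 4/7
  leading term x: subtract (-2)·h_3 from ½x + 10/7y² - 6/7y - 4/7 → 0
  remainder 0.

S(f_1,h_4): lcm = xy³. S = ⅗xy² + 11/40xy - ⅜x + ½y³ - ½y².
  leading term xy²: subtract (3/20y)·f_1 from ⅗xy² + 11/40xy - ⅜x + ½y³ - ½y² → 23/40xy - ⅜x + ½y³ - ⅘y² + 3/10y
  leading term xy: subtract (23/160)·f_1 from 23/40xy - ⅜x + ½y³ - ⅘y² + 3/10y → -7/80x + ½y³ - ⅘y² + 1/80y + 23/80
  leading term x: subtract (7/20)·h_3 from -7/80x + ½y³ - ⅘y² + 1/80y + 23/80 → ½y³ - 11/20y² - 11/80y + 3/16
  leading term y³: subtract (-7/40)·h_4 from ½y³ - 11/20y² - 11/80y + 3/16 → 0
  remainder 0.

S(f_2,h_4): leading monomials are coprime, so the S-polynomial reduces to 0 (Buchberger's first criterion).
S(h_3,h_4): leading monomials are coprime, so the S-polynomial reduces to 0 (Buchberger's first criterion).
Every S-polynomial of the final basis reduces to 0, so we have a Gröbner basis.
Inter-reduce: drop elements whose leading term is divisible by another's, tail-reduce, and make monic.
Reduced Gröbner basis: {x + 20/7y² - 12/7y - 8/7, y³ - 11/10y² - 11/40y + ⅜}.
Label its elements g_1 = x + 20/7y² - 12/7y - 8/7, g_2 = y³ - 11/10y² - 11/40y + ⅜.

Reduce p = 7xy - 4x modulo G:
  leading term xy: subtract (7y)·g_1 from 7xy - 4x → -4x - 20y³ + 12y² + 8y
  leading term x: subtract (-4)·g_1 from -4x - 20y³ + 12y² + 8y → -20y³ + 164/7y² + 8/7y - 32/7
  leading term y³: subtract (-20)·g_2 from -20y³ + 164/7y² + 8/7y - 32/7 → 10/7y² - 61/14y + 41/14
  leading term y²: no divisor's leading term divides it; move 10/7y² to the remainder.
  leading term y: no divisor's leading term divides it; move -61/14y to the remainder.
  leading term 1: no divisor's leading term divides it; move 41/14 to the remainder.
  normal form = 10/7y² - 61/14y + 41/14.
The normal form is nonzero, so p ∉ I. Since p minus its normal form lies in I, I + (p) = I + (r) where r = 10/7y² - 61/14y + 41/14; decide whether this ideal is the whole ring.
Run Buchberger on G together with r (pairs among the g_i already reduce to 0 since G is a Gröbner basis):
g_1 = x + 20/7y² - 12/7y - 8/7, LT = x.
g_2 = y³ - 11/10y² - 11/40y + ⅜, LT = y³.
r = 10/7y² - 61/14y + 41/14, LT = y².

S(g_1,g_2): leading monomials are coprime, so the S-polynomial reduces to 0 (Buchberger's first criterion).
S(g_1,r): leading monomials are coprime, so the S-polynomial reduces to 0 (Buchberger's first criterion).
S(g_2,r): lcm = y³. S = 39/20y² - 93/40y + ⅜.
  leading term y²: subtract (273/200)·r from 39/20y² - 93/40y + ⅜ → 1449/400y - 1449/400
  leading term y: no divisor's leading term divides it; move 1449/400y to the remainder.
  leading term 1: no divisor's leading term divides it; move -1449/400 to the remainder.
  remainder 1449/400y - 1449/400 ≠ 0; add m_4 = 1449/400y - 1449/400 to the basis.

S(g_1,m_4): leading monomials are coprime, so the S-polynomial reduces to 0 (Buchberger's first criterion).
S(g_2,m_4): lcm = y³. S = -1/10y² - 11/40y + ⅜.
  leading term y²: subtract (-7/100)·r from -1/10y² - 11/40y + ⅜ → -29/50y + 29/50
  leading term y: subtract (-232/1449)·m_4 from -29/50y + 29/50 → 0
  remainder 0.

S(r,m_4): lcm = y². S = -41/20y + 41/20.
  leading term y: subtract (-820/1449)·m_4 from -41/20y + 41/20 → 0
  remainder 0.

Every S-polynomial of the final basis reduces to 0, so we have a Gröbner basis.
Inter-reduce: drop elements whose leading term is divisible by another's, tail-reduce, and make monic.
Reduced Gröbner basis: {x, y - 1}.
The reduced Gröbner basis of I + (p) is {x, y - 1} ≠ {1}, a proper ideal, so the enlarged system stays consistent: p is independent of I, with normal form 10/7y² - 61/14y + 41/14.

The remainder on division by a Gröbner basis is unique — it is the normal form.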